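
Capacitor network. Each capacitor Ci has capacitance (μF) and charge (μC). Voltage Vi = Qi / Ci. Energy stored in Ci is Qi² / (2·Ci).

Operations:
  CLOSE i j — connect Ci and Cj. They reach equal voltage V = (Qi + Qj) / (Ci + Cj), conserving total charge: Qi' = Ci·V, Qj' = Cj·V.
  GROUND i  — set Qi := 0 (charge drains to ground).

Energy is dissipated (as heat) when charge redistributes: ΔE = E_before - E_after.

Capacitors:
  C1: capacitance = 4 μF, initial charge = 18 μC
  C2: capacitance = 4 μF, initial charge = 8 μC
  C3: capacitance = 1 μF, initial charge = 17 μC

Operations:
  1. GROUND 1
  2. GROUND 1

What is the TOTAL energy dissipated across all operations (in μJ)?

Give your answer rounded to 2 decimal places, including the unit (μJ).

Answer: 40.50 μJ

Derivation:
Initial: C1(4μF, Q=18μC, V=4.50V), C2(4μF, Q=8μC, V=2.00V), C3(1μF, Q=17μC, V=17.00V)
Op 1: GROUND 1: Q1=0; energy lost=40.500
Op 2: GROUND 1: Q1=0; energy lost=0.000
Total dissipated: 40.500 μJ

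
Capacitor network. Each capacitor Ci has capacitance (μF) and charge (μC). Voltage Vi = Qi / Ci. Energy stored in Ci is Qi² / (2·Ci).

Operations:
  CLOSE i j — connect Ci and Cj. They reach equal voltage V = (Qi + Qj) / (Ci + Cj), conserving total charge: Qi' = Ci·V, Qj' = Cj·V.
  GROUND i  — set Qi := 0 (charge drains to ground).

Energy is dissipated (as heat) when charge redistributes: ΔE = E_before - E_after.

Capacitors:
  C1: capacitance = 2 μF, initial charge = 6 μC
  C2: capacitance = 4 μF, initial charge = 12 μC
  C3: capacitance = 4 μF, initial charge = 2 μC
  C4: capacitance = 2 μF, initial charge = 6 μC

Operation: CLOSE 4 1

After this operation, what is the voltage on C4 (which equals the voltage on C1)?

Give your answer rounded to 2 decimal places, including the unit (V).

Initial: C1(2μF, Q=6μC, V=3.00V), C2(4μF, Q=12μC, V=3.00V), C3(4μF, Q=2μC, V=0.50V), C4(2μF, Q=6μC, V=3.00V)
Op 1: CLOSE 4-1: Q_total=12.00, C_total=4.00, V=3.00; Q4=6.00, Q1=6.00; dissipated=0.000

Answer: 3.00 V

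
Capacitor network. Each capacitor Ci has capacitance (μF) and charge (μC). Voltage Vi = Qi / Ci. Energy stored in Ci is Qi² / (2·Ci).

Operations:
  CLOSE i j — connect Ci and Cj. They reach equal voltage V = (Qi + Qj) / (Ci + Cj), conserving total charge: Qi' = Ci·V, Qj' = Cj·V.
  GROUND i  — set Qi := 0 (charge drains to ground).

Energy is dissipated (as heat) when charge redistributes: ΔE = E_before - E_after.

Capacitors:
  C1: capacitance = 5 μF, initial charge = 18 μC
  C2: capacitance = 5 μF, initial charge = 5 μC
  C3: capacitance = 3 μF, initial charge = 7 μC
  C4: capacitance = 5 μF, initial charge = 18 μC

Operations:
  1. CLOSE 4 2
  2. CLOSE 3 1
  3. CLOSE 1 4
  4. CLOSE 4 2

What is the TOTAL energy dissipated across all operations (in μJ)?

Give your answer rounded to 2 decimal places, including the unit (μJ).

Initial: C1(5μF, Q=18μC, V=3.60V), C2(5μF, Q=5μC, V=1.00V), C3(3μF, Q=7μC, V=2.33V), C4(5μF, Q=18μC, V=3.60V)
Op 1: CLOSE 4-2: Q_total=23.00, C_total=10.00, V=2.30; Q4=11.50, Q2=11.50; dissipated=8.450
Op 2: CLOSE 3-1: Q_total=25.00, C_total=8.00, V=3.12; Q3=9.38, Q1=15.62; dissipated=1.504
Op 3: CLOSE 1-4: Q_total=27.12, C_total=10.00, V=2.71; Q1=13.56, Q4=13.56; dissipated=0.851
Op 4: CLOSE 4-2: Q_total=25.06, C_total=10.00, V=2.51; Q4=12.53, Q2=12.53; dissipated=0.213
Total dissipated: 11.018 μJ

Answer: 11.02 μJ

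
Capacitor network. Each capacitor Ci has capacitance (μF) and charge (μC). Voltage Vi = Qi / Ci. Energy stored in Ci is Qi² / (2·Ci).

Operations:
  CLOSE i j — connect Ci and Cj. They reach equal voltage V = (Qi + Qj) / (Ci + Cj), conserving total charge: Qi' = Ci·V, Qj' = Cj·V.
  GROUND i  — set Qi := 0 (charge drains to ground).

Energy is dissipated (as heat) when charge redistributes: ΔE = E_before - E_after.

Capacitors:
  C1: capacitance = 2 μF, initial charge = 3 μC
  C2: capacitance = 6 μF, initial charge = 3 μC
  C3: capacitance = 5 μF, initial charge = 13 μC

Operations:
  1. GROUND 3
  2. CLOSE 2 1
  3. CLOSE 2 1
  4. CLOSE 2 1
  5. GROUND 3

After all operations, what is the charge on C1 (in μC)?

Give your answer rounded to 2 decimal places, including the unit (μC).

Initial: C1(2μF, Q=3μC, V=1.50V), C2(6μF, Q=3μC, V=0.50V), C3(5μF, Q=13μC, V=2.60V)
Op 1: GROUND 3: Q3=0; energy lost=16.900
Op 2: CLOSE 2-1: Q_total=6.00, C_total=8.00, V=0.75; Q2=4.50, Q1=1.50; dissipated=0.750
Op 3: CLOSE 2-1: Q_total=6.00, C_total=8.00, V=0.75; Q2=4.50, Q1=1.50; dissipated=0.000
Op 4: CLOSE 2-1: Q_total=6.00, C_total=8.00, V=0.75; Q2=4.50, Q1=1.50; dissipated=0.000
Op 5: GROUND 3: Q3=0; energy lost=0.000
Final charges: Q1=1.50, Q2=4.50, Q3=0.00

Answer: 1.50 μC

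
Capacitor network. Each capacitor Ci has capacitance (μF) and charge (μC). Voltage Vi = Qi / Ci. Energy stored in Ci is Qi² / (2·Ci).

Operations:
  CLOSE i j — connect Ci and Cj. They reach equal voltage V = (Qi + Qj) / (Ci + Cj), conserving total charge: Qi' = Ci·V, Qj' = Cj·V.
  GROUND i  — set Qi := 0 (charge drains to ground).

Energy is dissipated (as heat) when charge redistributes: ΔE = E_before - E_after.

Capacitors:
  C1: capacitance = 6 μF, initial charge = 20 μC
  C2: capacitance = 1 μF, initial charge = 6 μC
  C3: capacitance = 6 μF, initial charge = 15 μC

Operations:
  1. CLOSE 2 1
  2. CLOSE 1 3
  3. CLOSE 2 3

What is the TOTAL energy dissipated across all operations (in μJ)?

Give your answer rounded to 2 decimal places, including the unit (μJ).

Answer: 5.42 μJ

Derivation:
Initial: C1(6μF, Q=20μC, V=3.33V), C2(1μF, Q=6μC, V=6.00V), C3(6μF, Q=15μC, V=2.50V)
Op 1: CLOSE 2-1: Q_total=26.00, C_total=7.00, V=3.71; Q2=3.71, Q1=22.29; dissipated=3.048
Op 2: CLOSE 1-3: Q_total=37.29, C_total=12.00, V=3.11; Q1=18.64, Q3=18.64; dissipated=2.212
Op 3: CLOSE 2-3: Q_total=22.36, C_total=7.00, V=3.19; Q2=3.19, Q3=19.16; dissipated=0.158
Total dissipated: 5.417 μJ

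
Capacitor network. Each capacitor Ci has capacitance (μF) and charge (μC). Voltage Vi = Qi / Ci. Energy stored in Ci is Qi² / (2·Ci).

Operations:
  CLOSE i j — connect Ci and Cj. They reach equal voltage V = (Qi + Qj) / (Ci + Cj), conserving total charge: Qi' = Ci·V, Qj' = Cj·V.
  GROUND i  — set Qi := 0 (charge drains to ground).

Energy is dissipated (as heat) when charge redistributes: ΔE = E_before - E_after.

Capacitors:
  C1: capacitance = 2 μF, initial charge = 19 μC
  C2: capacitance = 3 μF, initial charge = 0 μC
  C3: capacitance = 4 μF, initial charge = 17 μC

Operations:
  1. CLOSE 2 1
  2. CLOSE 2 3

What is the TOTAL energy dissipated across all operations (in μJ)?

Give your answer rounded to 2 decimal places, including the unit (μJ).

Initial: C1(2μF, Q=19μC, V=9.50V), C2(3μF, Q=0μC, V=0.00V), C3(4μF, Q=17μC, V=4.25V)
Op 1: CLOSE 2-1: Q_total=19.00, C_total=5.00, V=3.80; Q2=11.40, Q1=7.60; dissipated=54.150
Op 2: CLOSE 2-3: Q_total=28.40, C_total=7.00, V=4.06; Q2=12.17, Q3=16.23; dissipated=0.174
Total dissipated: 54.324 μJ

Answer: 54.32 μJ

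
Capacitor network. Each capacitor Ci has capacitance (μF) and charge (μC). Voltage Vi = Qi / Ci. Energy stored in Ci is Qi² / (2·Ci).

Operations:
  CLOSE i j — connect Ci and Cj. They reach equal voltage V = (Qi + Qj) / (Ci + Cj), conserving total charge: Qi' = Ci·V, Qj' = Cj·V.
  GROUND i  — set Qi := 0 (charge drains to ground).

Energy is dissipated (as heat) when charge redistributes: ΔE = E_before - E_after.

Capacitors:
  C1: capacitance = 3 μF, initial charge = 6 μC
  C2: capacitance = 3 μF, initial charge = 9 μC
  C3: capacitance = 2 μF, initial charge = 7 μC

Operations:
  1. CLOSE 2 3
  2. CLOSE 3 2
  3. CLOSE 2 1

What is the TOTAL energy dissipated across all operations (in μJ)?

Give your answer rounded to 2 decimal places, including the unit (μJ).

Answer: 1.23 μJ

Derivation:
Initial: C1(3μF, Q=6μC, V=2.00V), C2(3μF, Q=9μC, V=3.00V), C3(2μF, Q=7μC, V=3.50V)
Op 1: CLOSE 2-3: Q_total=16.00, C_total=5.00, V=3.20; Q2=9.60, Q3=6.40; dissipated=0.150
Op 2: CLOSE 3-2: Q_total=16.00, C_total=5.00, V=3.20; Q3=6.40, Q2=9.60; dissipated=0.000
Op 3: CLOSE 2-1: Q_total=15.60, C_total=6.00, V=2.60; Q2=7.80, Q1=7.80; dissipated=1.080
Total dissipated: 1.230 μJ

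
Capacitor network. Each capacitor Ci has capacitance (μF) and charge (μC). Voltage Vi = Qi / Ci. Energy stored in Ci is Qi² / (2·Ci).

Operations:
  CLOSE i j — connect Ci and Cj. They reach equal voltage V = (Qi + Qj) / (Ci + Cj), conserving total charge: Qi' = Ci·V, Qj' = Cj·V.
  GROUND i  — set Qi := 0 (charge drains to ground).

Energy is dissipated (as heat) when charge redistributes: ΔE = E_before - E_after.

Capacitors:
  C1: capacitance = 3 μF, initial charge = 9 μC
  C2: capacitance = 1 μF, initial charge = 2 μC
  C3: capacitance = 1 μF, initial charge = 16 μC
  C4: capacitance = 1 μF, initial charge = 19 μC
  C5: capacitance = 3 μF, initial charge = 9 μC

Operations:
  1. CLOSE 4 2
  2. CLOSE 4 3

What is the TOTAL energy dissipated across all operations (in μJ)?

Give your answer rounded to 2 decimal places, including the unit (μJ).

Answer: 79.81 μJ

Derivation:
Initial: C1(3μF, Q=9μC, V=3.00V), C2(1μF, Q=2μC, V=2.00V), C3(1μF, Q=16μC, V=16.00V), C4(1μF, Q=19μC, V=19.00V), C5(3μF, Q=9μC, V=3.00V)
Op 1: CLOSE 4-2: Q_total=21.00, C_total=2.00, V=10.50; Q4=10.50, Q2=10.50; dissipated=72.250
Op 2: CLOSE 4-3: Q_total=26.50, C_total=2.00, V=13.25; Q4=13.25, Q3=13.25; dissipated=7.562
Total dissipated: 79.812 μJ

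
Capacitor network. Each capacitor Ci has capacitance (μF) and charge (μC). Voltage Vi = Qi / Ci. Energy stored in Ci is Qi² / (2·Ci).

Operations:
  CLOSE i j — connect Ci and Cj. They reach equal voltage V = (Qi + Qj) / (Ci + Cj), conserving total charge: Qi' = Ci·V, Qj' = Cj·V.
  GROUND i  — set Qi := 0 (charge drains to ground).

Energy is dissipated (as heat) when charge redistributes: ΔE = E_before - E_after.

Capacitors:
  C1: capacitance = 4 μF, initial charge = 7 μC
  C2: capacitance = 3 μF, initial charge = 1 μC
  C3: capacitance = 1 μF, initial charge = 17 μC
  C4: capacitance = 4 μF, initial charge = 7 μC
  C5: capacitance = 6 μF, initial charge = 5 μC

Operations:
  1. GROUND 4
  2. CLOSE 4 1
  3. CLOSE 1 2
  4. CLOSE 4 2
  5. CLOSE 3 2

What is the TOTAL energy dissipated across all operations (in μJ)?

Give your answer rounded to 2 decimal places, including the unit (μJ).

Initial: C1(4μF, Q=7μC, V=1.75V), C2(3μF, Q=1μC, V=0.33V), C3(1μF, Q=17μC, V=17.00V), C4(4μF, Q=7μC, V=1.75V), C5(6μF, Q=5μC, V=0.83V)
Op 1: GROUND 4: Q4=0; energy lost=6.125
Op 2: CLOSE 4-1: Q_total=7.00, C_total=8.00, V=0.88; Q4=3.50, Q1=3.50; dissipated=3.062
Op 3: CLOSE 1-2: Q_total=4.50, C_total=7.00, V=0.64; Q1=2.57, Q2=1.93; dissipated=0.251
Op 4: CLOSE 4-2: Q_total=5.43, C_total=7.00, V=0.78; Q4=3.10, Q2=2.33; dissipated=0.046
Op 5: CLOSE 3-2: Q_total=19.33, C_total=4.00, V=4.83; Q3=4.83, Q2=14.49; dissipated=98.713
Total dissipated: 108.198 μJ

Answer: 108.20 μJ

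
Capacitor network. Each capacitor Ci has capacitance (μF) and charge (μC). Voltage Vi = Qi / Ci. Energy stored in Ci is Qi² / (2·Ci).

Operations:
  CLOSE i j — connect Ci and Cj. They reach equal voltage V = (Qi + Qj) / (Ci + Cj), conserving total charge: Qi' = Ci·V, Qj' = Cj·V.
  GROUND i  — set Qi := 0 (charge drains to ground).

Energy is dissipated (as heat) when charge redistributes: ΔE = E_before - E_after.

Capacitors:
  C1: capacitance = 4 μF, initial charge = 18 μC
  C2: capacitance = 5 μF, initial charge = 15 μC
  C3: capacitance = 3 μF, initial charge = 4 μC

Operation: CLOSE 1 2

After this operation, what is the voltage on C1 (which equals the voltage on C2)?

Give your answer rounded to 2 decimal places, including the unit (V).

Answer: 3.67 V

Derivation:
Initial: C1(4μF, Q=18μC, V=4.50V), C2(5μF, Q=15μC, V=3.00V), C3(3μF, Q=4μC, V=1.33V)
Op 1: CLOSE 1-2: Q_total=33.00, C_total=9.00, V=3.67; Q1=14.67, Q2=18.33; dissipated=2.500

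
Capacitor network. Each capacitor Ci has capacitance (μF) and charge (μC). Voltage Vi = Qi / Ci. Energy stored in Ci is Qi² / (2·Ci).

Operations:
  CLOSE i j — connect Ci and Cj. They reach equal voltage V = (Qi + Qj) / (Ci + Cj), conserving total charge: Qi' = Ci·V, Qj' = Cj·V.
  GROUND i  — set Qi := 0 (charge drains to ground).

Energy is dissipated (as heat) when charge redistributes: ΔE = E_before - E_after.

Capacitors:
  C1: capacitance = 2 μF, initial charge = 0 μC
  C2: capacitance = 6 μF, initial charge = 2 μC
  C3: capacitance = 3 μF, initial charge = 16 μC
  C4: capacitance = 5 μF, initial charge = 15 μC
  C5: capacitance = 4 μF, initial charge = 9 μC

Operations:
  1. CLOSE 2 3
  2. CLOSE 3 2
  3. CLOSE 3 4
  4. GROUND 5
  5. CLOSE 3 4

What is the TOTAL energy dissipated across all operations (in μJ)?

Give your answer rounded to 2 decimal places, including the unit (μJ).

Answer: 36.06 μJ

Derivation:
Initial: C1(2μF, Q=0μC, V=0.00V), C2(6μF, Q=2μC, V=0.33V), C3(3μF, Q=16μC, V=5.33V), C4(5μF, Q=15μC, V=3.00V), C5(4μF, Q=9μC, V=2.25V)
Op 1: CLOSE 2-3: Q_total=18.00, C_total=9.00, V=2.00; Q2=12.00, Q3=6.00; dissipated=25.000
Op 2: CLOSE 3-2: Q_total=18.00, C_total=9.00, V=2.00; Q3=6.00, Q2=12.00; dissipated=0.000
Op 3: CLOSE 3-4: Q_total=21.00, C_total=8.00, V=2.62; Q3=7.88, Q4=13.12; dissipated=0.938
Op 4: GROUND 5: Q5=0; energy lost=10.125
Op 5: CLOSE 3-4: Q_total=21.00, C_total=8.00, V=2.62; Q3=7.88, Q4=13.12; dissipated=0.000
Total dissipated: 36.062 μJ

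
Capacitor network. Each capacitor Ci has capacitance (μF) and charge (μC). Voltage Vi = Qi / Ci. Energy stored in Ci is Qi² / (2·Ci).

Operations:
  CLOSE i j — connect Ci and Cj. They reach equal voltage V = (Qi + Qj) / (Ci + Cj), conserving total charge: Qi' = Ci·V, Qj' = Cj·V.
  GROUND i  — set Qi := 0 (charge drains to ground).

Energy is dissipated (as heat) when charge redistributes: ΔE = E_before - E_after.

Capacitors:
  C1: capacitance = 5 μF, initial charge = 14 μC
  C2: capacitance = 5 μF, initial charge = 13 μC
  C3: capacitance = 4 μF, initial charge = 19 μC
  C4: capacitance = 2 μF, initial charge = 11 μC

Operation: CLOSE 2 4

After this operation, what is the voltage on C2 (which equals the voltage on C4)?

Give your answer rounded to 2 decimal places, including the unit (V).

Initial: C1(5μF, Q=14μC, V=2.80V), C2(5μF, Q=13μC, V=2.60V), C3(4μF, Q=19μC, V=4.75V), C4(2μF, Q=11μC, V=5.50V)
Op 1: CLOSE 2-4: Q_total=24.00, C_total=7.00, V=3.43; Q2=17.14, Q4=6.86; dissipated=6.007

Answer: 3.43 V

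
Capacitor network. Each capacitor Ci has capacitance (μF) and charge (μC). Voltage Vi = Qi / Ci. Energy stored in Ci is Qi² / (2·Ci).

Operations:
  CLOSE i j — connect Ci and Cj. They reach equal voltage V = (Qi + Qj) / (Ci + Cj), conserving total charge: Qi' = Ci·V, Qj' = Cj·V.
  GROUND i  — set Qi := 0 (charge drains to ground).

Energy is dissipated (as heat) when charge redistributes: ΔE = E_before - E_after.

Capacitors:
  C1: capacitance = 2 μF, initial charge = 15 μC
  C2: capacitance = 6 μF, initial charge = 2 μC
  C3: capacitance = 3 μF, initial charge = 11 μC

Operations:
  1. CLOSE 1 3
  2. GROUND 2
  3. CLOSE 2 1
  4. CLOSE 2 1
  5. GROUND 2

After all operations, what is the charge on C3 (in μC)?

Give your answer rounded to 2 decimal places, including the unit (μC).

Initial: C1(2μF, Q=15μC, V=7.50V), C2(6μF, Q=2μC, V=0.33V), C3(3μF, Q=11μC, V=3.67V)
Op 1: CLOSE 1-3: Q_total=26.00, C_total=5.00, V=5.20; Q1=10.40, Q3=15.60; dissipated=8.817
Op 2: GROUND 2: Q2=0; energy lost=0.333
Op 3: CLOSE 2-1: Q_total=10.40, C_total=8.00, V=1.30; Q2=7.80, Q1=2.60; dissipated=20.280
Op 4: CLOSE 2-1: Q_total=10.40, C_total=8.00, V=1.30; Q2=7.80, Q1=2.60; dissipated=0.000
Op 5: GROUND 2: Q2=0; energy lost=5.070
Final charges: Q1=2.60, Q2=0.00, Q3=15.60

Answer: 15.60 μC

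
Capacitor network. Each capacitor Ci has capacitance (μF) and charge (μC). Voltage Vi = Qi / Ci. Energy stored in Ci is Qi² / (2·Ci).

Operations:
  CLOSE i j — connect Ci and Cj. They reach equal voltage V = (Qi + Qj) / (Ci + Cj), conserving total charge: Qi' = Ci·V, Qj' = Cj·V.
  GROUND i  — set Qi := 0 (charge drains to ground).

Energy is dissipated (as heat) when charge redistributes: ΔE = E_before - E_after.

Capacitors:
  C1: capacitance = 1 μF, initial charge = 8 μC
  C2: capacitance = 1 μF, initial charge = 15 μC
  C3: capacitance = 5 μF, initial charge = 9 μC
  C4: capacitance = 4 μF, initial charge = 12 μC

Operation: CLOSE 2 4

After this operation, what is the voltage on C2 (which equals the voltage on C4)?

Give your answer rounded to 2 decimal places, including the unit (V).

Answer: 5.40 V

Derivation:
Initial: C1(1μF, Q=8μC, V=8.00V), C2(1μF, Q=15μC, V=15.00V), C3(5μF, Q=9μC, V=1.80V), C4(4μF, Q=12μC, V=3.00V)
Op 1: CLOSE 2-4: Q_total=27.00, C_total=5.00, V=5.40; Q2=5.40, Q4=21.60; dissipated=57.600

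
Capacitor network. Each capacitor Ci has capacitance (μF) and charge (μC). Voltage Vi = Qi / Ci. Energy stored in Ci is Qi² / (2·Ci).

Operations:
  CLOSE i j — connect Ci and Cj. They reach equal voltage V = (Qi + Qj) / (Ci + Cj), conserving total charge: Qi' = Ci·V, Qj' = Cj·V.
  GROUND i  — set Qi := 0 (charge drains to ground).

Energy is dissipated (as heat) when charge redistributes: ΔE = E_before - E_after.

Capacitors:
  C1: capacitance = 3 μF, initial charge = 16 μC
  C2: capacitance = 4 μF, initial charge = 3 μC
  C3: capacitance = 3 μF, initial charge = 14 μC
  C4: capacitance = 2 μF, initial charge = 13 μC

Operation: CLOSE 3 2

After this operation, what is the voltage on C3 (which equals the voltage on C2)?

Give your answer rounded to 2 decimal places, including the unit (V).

Answer: 2.43 V

Derivation:
Initial: C1(3μF, Q=16μC, V=5.33V), C2(4μF, Q=3μC, V=0.75V), C3(3μF, Q=14μC, V=4.67V), C4(2μF, Q=13μC, V=6.50V)
Op 1: CLOSE 3-2: Q_total=17.00, C_total=7.00, V=2.43; Q3=7.29, Q2=9.71; dissipated=13.149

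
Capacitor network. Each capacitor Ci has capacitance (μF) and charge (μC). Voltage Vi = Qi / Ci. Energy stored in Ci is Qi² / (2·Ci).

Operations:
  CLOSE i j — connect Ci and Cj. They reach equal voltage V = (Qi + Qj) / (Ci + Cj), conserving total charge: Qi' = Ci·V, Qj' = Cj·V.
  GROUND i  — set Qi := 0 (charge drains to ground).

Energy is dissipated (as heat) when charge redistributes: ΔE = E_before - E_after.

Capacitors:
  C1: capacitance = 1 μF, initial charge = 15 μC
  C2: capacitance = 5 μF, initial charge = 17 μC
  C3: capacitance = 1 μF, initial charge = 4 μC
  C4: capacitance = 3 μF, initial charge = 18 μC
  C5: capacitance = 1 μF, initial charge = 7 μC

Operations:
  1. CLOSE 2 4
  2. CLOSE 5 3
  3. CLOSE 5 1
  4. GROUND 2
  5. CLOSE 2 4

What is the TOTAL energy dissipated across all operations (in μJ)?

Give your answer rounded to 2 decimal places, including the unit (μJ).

Answer: 96.95 μJ

Derivation:
Initial: C1(1μF, Q=15μC, V=15.00V), C2(5μF, Q=17μC, V=3.40V), C3(1μF, Q=4μC, V=4.00V), C4(3μF, Q=18μC, V=6.00V), C5(1μF, Q=7μC, V=7.00V)
Op 1: CLOSE 2-4: Q_total=35.00, C_total=8.00, V=4.38; Q2=21.88, Q4=13.12; dissipated=6.338
Op 2: CLOSE 5-3: Q_total=11.00, C_total=2.00, V=5.50; Q5=5.50, Q3=5.50; dissipated=2.250
Op 3: CLOSE 5-1: Q_total=20.50, C_total=2.00, V=10.25; Q5=10.25, Q1=10.25; dissipated=22.562
Op 4: GROUND 2: Q2=0; energy lost=47.852
Op 5: CLOSE 2-4: Q_total=13.12, C_total=8.00, V=1.64; Q2=8.20, Q4=4.92; dissipated=17.944
Total dissipated: 96.946 μJ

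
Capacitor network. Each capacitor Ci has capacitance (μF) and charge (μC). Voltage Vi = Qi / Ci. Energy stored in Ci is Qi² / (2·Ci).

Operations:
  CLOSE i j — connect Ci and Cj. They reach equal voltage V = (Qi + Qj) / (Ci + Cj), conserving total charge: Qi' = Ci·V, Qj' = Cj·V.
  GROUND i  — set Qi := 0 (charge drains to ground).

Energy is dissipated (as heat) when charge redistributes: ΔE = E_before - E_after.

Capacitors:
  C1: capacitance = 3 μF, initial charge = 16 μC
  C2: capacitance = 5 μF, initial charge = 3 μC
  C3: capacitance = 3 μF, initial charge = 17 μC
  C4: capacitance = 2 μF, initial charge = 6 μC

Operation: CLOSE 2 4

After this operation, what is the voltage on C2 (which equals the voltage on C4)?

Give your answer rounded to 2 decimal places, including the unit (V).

Answer: 1.29 V

Derivation:
Initial: C1(3μF, Q=16μC, V=5.33V), C2(5μF, Q=3μC, V=0.60V), C3(3μF, Q=17μC, V=5.67V), C4(2μF, Q=6μC, V=3.00V)
Op 1: CLOSE 2-4: Q_total=9.00, C_total=7.00, V=1.29; Q2=6.43, Q4=2.57; dissipated=4.114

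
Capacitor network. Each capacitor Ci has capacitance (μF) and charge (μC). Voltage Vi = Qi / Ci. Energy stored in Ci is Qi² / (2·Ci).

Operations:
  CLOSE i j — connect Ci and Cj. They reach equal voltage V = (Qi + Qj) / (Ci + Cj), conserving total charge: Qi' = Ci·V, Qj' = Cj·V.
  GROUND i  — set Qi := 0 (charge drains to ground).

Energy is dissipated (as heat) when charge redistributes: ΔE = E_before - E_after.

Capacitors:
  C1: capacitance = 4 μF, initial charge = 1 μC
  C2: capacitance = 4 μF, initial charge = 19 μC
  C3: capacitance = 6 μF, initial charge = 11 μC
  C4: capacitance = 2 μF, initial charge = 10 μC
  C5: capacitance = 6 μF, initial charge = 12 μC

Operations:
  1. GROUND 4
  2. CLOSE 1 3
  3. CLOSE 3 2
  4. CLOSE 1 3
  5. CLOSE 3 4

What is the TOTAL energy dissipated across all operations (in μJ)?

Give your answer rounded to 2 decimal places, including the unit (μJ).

Answer: 48.71 μJ

Derivation:
Initial: C1(4μF, Q=1μC, V=0.25V), C2(4μF, Q=19μC, V=4.75V), C3(6μF, Q=11μC, V=1.83V), C4(2μF, Q=10μC, V=5.00V), C5(6μF, Q=12μC, V=2.00V)
Op 1: GROUND 4: Q4=0; energy lost=25.000
Op 2: CLOSE 1-3: Q_total=12.00, C_total=10.00, V=1.20; Q1=4.80, Q3=7.20; dissipated=3.008
Op 3: CLOSE 3-2: Q_total=26.20, C_total=10.00, V=2.62; Q3=15.72, Q2=10.48; dissipated=15.123
Op 4: CLOSE 1-3: Q_total=20.52, C_total=10.00, V=2.05; Q1=8.21, Q3=12.31; dissipated=2.420
Op 5: CLOSE 3-4: Q_total=12.31, C_total=8.00, V=1.54; Q3=9.23, Q4=3.08; dissipated=3.158
Total dissipated: 48.709 μJ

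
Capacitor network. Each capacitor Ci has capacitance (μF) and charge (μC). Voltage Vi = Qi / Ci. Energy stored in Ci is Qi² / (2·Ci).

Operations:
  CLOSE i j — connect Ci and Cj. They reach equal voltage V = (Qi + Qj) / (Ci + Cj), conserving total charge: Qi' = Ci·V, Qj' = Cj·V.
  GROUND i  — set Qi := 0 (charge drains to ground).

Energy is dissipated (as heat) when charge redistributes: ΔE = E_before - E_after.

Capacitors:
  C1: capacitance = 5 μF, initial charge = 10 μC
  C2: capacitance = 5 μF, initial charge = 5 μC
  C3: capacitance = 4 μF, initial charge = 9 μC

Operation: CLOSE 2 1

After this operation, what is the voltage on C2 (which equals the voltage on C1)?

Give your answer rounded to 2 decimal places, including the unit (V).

Answer: 1.50 V

Derivation:
Initial: C1(5μF, Q=10μC, V=2.00V), C2(5μF, Q=5μC, V=1.00V), C3(4μF, Q=9μC, V=2.25V)
Op 1: CLOSE 2-1: Q_total=15.00, C_total=10.00, V=1.50; Q2=7.50, Q1=7.50; dissipated=1.250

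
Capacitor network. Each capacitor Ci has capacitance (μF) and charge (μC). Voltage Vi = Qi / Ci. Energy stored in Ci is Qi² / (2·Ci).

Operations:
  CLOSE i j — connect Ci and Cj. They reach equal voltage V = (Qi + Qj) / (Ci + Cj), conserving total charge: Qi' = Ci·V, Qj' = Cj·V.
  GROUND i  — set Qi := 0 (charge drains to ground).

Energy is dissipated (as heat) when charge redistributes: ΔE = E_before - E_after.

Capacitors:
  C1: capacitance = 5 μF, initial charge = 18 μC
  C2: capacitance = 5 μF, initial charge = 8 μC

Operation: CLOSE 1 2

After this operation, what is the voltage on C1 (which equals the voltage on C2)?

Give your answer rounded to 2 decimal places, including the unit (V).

Initial: C1(5μF, Q=18μC, V=3.60V), C2(5μF, Q=8μC, V=1.60V)
Op 1: CLOSE 1-2: Q_total=26.00, C_total=10.00, V=2.60; Q1=13.00, Q2=13.00; dissipated=5.000

Answer: 2.60 V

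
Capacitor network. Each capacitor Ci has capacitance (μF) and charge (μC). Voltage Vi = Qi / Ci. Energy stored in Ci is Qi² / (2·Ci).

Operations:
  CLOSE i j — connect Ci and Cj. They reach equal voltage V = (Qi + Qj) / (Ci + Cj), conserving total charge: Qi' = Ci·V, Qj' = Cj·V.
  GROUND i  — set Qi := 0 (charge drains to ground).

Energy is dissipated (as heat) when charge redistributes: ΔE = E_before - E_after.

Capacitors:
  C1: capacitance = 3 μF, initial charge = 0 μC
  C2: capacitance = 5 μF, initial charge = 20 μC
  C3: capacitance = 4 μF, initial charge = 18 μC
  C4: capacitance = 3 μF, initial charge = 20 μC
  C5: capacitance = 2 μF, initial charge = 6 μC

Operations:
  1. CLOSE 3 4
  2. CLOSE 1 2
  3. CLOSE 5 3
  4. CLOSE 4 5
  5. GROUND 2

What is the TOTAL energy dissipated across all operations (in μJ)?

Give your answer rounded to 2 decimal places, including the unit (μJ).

Initial: C1(3μF, Q=0μC, V=0.00V), C2(5μF, Q=20μC, V=4.00V), C3(4μF, Q=18μC, V=4.50V), C4(3μF, Q=20μC, V=6.67V), C5(2μF, Q=6μC, V=3.00V)
Op 1: CLOSE 3-4: Q_total=38.00, C_total=7.00, V=5.43; Q3=21.71, Q4=16.29; dissipated=4.024
Op 2: CLOSE 1-2: Q_total=20.00, C_total=8.00, V=2.50; Q1=7.50, Q2=12.50; dissipated=15.000
Op 3: CLOSE 5-3: Q_total=27.71, C_total=6.00, V=4.62; Q5=9.24, Q3=18.48; dissipated=3.932
Op 4: CLOSE 4-5: Q_total=25.52, C_total=5.00, V=5.10; Q4=15.31, Q5=10.21; dissipated=0.393
Op 5: GROUND 2: Q2=0; energy lost=15.625
Total dissipated: 38.974 μJ

Answer: 38.97 μJ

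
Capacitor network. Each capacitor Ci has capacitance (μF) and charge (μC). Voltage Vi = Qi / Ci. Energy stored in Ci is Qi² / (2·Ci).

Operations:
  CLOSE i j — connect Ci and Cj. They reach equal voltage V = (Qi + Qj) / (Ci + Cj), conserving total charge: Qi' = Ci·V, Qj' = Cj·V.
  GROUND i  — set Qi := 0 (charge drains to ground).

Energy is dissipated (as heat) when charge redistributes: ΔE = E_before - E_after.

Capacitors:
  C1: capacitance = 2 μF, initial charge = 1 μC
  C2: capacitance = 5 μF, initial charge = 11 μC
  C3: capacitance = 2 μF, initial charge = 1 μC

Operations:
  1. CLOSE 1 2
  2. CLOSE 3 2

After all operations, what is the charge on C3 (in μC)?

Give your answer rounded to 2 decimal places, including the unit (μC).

Answer: 2.73 μC

Derivation:
Initial: C1(2μF, Q=1μC, V=0.50V), C2(5μF, Q=11μC, V=2.20V), C3(2μF, Q=1μC, V=0.50V)
Op 1: CLOSE 1-2: Q_total=12.00, C_total=7.00, V=1.71; Q1=3.43, Q2=8.57; dissipated=2.064
Op 2: CLOSE 3-2: Q_total=9.57, C_total=7.00, V=1.37; Q3=2.73, Q2=6.84; dissipated=1.053
Final charges: Q1=3.43, Q2=6.84, Q3=2.73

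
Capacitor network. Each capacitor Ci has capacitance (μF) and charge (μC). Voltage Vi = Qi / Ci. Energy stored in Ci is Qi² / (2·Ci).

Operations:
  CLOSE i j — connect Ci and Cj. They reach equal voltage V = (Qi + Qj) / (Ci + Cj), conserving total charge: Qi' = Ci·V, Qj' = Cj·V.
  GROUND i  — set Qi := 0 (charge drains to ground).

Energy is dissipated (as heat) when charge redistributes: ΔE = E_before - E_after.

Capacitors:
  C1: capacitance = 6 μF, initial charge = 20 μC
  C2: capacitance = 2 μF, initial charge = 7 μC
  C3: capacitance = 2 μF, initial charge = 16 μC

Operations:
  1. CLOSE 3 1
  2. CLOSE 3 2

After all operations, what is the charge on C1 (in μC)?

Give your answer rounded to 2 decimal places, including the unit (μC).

Initial: C1(6μF, Q=20μC, V=3.33V), C2(2μF, Q=7μC, V=3.50V), C3(2μF, Q=16μC, V=8.00V)
Op 1: CLOSE 3-1: Q_total=36.00, C_total=8.00, V=4.50; Q3=9.00, Q1=27.00; dissipated=16.333
Op 2: CLOSE 3-2: Q_total=16.00, C_total=4.00, V=4.00; Q3=8.00, Q2=8.00; dissipated=0.500
Final charges: Q1=27.00, Q2=8.00, Q3=8.00

Answer: 27.00 μC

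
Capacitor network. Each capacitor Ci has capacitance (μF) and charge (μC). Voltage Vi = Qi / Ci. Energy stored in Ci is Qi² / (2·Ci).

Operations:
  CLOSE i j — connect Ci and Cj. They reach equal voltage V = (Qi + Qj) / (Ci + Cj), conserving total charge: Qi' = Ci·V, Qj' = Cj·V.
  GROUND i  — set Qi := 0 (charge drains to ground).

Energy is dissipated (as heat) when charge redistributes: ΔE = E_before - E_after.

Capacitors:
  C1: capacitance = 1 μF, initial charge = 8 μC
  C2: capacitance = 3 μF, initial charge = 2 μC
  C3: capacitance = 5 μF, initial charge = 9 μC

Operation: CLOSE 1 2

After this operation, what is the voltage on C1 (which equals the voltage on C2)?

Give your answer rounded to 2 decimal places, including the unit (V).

Initial: C1(1μF, Q=8μC, V=8.00V), C2(3μF, Q=2μC, V=0.67V), C3(5μF, Q=9μC, V=1.80V)
Op 1: CLOSE 1-2: Q_total=10.00, C_total=4.00, V=2.50; Q1=2.50, Q2=7.50; dissipated=20.167

Answer: 2.50 V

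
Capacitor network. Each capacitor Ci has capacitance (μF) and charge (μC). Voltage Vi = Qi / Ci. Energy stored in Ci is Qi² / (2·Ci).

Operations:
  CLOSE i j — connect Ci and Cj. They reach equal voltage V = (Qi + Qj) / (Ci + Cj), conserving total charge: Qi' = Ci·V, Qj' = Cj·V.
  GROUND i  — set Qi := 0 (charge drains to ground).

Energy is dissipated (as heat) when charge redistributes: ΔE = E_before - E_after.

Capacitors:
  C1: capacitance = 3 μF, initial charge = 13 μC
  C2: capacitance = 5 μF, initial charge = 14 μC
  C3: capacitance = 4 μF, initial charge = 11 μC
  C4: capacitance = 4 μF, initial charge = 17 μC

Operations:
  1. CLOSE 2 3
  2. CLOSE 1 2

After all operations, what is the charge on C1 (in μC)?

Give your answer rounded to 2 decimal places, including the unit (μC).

Answer: 10.08 μC

Derivation:
Initial: C1(3μF, Q=13μC, V=4.33V), C2(5μF, Q=14μC, V=2.80V), C3(4μF, Q=11μC, V=2.75V), C4(4μF, Q=17μC, V=4.25V)
Op 1: CLOSE 2-3: Q_total=25.00, C_total=9.00, V=2.78; Q2=13.89, Q3=11.11; dissipated=0.003
Op 2: CLOSE 1-2: Q_total=26.89, C_total=8.00, V=3.36; Q1=10.08, Q2=16.81; dissipated=2.269
Final charges: Q1=10.08, Q2=16.81, Q3=11.11, Q4=17.00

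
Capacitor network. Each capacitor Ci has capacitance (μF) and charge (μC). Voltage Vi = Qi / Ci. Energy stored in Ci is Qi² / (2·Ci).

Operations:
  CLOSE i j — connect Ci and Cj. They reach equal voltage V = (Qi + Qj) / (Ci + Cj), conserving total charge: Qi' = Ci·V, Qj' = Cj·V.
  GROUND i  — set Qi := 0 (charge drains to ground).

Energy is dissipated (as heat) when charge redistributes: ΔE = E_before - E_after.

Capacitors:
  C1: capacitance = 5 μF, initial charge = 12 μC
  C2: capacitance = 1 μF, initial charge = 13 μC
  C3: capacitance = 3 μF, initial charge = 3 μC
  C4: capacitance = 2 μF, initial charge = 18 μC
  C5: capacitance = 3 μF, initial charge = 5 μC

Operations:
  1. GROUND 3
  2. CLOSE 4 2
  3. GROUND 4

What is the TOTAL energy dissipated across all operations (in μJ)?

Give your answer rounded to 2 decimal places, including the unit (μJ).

Initial: C1(5μF, Q=12μC, V=2.40V), C2(1μF, Q=13μC, V=13.00V), C3(3μF, Q=3μC, V=1.00V), C4(2μF, Q=18μC, V=9.00V), C5(3μF, Q=5μC, V=1.67V)
Op 1: GROUND 3: Q3=0; energy lost=1.500
Op 2: CLOSE 4-2: Q_total=31.00, C_total=3.00, V=10.33; Q4=20.67, Q2=10.33; dissipated=5.333
Op 3: GROUND 4: Q4=0; energy lost=106.778
Total dissipated: 113.611 μJ

Answer: 113.61 μJ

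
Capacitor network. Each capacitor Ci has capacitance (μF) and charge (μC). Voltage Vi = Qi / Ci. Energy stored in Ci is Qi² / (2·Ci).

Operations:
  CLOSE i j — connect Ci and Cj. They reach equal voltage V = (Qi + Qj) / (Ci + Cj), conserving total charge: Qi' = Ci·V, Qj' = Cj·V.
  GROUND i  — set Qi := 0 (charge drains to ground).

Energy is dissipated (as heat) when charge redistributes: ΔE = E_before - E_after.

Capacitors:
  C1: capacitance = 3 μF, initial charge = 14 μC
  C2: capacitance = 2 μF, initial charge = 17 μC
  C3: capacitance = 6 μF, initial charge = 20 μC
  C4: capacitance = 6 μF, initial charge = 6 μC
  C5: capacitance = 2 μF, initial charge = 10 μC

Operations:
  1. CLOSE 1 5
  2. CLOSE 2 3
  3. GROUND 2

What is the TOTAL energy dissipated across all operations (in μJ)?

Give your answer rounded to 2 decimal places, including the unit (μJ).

Answer: 41.48 μJ

Derivation:
Initial: C1(3μF, Q=14μC, V=4.67V), C2(2μF, Q=17μC, V=8.50V), C3(6μF, Q=20μC, V=3.33V), C4(6μF, Q=6μC, V=1.00V), C5(2μF, Q=10μC, V=5.00V)
Op 1: CLOSE 1-5: Q_total=24.00, C_total=5.00, V=4.80; Q1=14.40, Q5=9.60; dissipated=0.067
Op 2: CLOSE 2-3: Q_total=37.00, C_total=8.00, V=4.62; Q2=9.25, Q3=27.75; dissipated=20.021
Op 3: GROUND 2: Q2=0; energy lost=21.391
Total dissipated: 41.478 μJ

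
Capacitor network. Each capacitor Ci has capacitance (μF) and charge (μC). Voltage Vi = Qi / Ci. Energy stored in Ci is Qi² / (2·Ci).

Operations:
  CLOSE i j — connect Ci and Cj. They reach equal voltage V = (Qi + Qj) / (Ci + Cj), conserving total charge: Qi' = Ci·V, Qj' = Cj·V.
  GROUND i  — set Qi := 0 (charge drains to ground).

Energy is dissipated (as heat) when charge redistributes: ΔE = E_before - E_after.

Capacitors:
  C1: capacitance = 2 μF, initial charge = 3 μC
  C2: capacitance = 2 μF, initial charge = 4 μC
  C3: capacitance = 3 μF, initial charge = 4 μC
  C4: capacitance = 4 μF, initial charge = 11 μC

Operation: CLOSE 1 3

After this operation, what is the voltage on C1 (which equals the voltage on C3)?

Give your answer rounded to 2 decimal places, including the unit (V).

Answer: 1.40 V

Derivation:
Initial: C1(2μF, Q=3μC, V=1.50V), C2(2μF, Q=4μC, V=2.00V), C3(3μF, Q=4μC, V=1.33V), C4(4μF, Q=11μC, V=2.75V)
Op 1: CLOSE 1-3: Q_total=7.00, C_total=5.00, V=1.40; Q1=2.80, Q3=4.20; dissipated=0.017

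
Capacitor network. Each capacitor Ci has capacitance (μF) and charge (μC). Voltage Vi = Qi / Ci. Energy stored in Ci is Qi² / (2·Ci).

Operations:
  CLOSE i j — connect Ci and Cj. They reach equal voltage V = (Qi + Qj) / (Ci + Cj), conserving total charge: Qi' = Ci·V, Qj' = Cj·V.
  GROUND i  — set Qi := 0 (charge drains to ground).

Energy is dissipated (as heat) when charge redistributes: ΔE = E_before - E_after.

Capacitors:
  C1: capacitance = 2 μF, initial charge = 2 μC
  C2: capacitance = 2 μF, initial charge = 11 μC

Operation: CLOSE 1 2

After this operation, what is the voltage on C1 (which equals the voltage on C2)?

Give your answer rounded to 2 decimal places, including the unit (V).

Answer: 3.25 V

Derivation:
Initial: C1(2μF, Q=2μC, V=1.00V), C2(2μF, Q=11μC, V=5.50V)
Op 1: CLOSE 1-2: Q_total=13.00, C_total=4.00, V=3.25; Q1=6.50, Q2=6.50; dissipated=10.125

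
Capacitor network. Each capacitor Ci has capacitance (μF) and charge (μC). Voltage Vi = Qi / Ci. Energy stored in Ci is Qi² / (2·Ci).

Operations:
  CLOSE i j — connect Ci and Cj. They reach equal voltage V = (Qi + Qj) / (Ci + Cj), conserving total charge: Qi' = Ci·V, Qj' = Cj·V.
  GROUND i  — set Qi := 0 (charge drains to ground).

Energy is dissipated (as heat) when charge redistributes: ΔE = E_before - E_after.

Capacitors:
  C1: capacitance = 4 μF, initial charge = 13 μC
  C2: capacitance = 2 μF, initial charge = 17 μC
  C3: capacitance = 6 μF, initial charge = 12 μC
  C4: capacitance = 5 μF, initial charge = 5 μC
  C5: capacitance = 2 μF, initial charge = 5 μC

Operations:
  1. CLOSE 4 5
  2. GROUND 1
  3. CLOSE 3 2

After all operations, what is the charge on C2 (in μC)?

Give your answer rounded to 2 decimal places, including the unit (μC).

Answer: 7.25 μC

Derivation:
Initial: C1(4μF, Q=13μC, V=3.25V), C2(2μF, Q=17μC, V=8.50V), C3(6μF, Q=12μC, V=2.00V), C4(5μF, Q=5μC, V=1.00V), C5(2μF, Q=5μC, V=2.50V)
Op 1: CLOSE 4-5: Q_total=10.00, C_total=7.00, V=1.43; Q4=7.14, Q5=2.86; dissipated=1.607
Op 2: GROUND 1: Q1=0; energy lost=21.125
Op 3: CLOSE 3-2: Q_total=29.00, C_total=8.00, V=3.62; Q3=21.75, Q2=7.25; dissipated=31.688
Final charges: Q1=0.00, Q2=7.25, Q3=21.75, Q4=7.14, Q5=2.86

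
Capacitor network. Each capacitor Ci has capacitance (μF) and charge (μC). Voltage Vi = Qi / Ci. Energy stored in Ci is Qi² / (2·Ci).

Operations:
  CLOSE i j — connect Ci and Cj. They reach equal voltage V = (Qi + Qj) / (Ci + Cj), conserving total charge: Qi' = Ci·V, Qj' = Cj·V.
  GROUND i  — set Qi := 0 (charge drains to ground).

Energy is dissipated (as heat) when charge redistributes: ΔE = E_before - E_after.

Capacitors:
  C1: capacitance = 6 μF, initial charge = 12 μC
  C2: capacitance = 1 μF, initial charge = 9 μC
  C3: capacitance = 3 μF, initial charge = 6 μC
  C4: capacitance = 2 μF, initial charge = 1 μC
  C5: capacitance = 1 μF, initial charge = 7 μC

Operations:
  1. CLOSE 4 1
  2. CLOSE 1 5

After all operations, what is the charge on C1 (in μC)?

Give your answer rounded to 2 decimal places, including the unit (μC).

Initial: C1(6μF, Q=12μC, V=2.00V), C2(1μF, Q=9μC, V=9.00V), C3(3μF, Q=6μC, V=2.00V), C4(2μF, Q=1μC, V=0.50V), C5(1μF, Q=7μC, V=7.00V)
Op 1: CLOSE 4-1: Q_total=13.00, C_total=8.00, V=1.62; Q4=3.25, Q1=9.75; dissipated=1.688
Op 2: CLOSE 1-5: Q_total=16.75, C_total=7.00, V=2.39; Q1=14.36, Q5=2.39; dissipated=12.382
Final charges: Q1=14.36, Q2=9.00, Q3=6.00, Q4=3.25, Q5=2.39

Answer: 14.36 μC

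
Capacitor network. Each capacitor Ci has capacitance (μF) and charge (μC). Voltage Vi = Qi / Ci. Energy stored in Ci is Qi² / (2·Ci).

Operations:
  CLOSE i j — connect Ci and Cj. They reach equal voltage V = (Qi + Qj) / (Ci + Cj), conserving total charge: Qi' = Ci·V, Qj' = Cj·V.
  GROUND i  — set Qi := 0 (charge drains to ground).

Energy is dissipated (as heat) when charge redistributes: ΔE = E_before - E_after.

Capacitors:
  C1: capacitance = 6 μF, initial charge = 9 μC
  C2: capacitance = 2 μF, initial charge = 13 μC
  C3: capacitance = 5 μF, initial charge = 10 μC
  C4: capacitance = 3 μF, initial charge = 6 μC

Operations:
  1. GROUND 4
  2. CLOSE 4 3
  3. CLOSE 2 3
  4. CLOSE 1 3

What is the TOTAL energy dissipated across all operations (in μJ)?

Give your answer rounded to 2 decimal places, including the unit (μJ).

Initial: C1(6μF, Q=9μC, V=1.50V), C2(2μF, Q=13μC, V=6.50V), C3(5μF, Q=10μC, V=2.00V), C4(3μF, Q=6μC, V=2.00V)
Op 1: GROUND 4: Q4=0; energy lost=6.000
Op 2: CLOSE 4-3: Q_total=10.00, C_total=8.00, V=1.25; Q4=3.75, Q3=6.25; dissipated=3.750
Op 3: CLOSE 2-3: Q_total=19.25, C_total=7.00, V=2.75; Q2=5.50, Q3=13.75; dissipated=19.688
Op 4: CLOSE 1-3: Q_total=22.75, C_total=11.00, V=2.07; Q1=12.41, Q3=10.34; dissipated=2.131
Total dissipated: 31.568 μJ

Answer: 31.57 μJ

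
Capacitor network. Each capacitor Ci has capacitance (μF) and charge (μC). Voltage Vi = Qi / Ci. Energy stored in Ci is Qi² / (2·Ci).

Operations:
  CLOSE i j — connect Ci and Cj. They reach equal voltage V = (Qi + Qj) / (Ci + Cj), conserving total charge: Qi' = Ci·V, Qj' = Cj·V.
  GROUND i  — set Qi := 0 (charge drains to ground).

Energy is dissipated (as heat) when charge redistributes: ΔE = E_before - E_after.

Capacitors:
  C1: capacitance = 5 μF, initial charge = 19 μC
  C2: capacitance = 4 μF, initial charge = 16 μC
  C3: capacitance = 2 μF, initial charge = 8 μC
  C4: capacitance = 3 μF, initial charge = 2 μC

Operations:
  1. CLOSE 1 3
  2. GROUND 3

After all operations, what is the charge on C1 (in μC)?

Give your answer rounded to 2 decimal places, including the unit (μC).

Answer: 19.29 μC

Derivation:
Initial: C1(5μF, Q=19μC, V=3.80V), C2(4μF, Q=16μC, V=4.00V), C3(2μF, Q=8μC, V=4.00V), C4(3μF, Q=2μC, V=0.67V)
Op 1: CLOSE 1-3: Q_total=27.00, C_total=7.00, V=3.86; Q1=19.29, Q3=7.71; dissipated=0.029
Op 2: GROUND 3: Q3=0; energy lost=14.878
Final charges: Q1=19.29, Q2=16.00, Q3=0.00, Q4=2.00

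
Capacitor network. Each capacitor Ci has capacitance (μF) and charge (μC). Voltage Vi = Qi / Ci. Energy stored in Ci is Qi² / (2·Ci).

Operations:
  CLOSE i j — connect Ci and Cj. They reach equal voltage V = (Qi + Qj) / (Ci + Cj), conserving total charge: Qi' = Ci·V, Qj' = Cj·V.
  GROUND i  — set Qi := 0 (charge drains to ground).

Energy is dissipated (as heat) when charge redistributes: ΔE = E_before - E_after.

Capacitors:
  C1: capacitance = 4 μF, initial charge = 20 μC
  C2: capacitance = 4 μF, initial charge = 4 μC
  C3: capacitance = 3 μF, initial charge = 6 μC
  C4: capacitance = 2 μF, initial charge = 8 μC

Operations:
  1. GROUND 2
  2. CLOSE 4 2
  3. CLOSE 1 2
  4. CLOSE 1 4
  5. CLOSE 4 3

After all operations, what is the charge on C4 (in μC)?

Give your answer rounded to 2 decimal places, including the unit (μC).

Answer: 4.44 μC

Derivation:
Initial: C1(4μF, Q=20μC, V=5.00V), C2(4μF, Q=4μC, V=1.00V), C3(3μF, Q=6μC, V=2.00V), C4(2μF, Q=8μC, V=4.00V)
Op 1: GROUND 2: Q2=0; energy lost=2.000
Op 2: CLOSE 4-2: Q_total=8.00, C_total=6.00, V=1.33; Q4=2.67, Q2=5.33; dissipated=10.667
Op 3: CLOSE 1-2: Q_total=25.33, C_total=8.00, V=3.17; Q1=12.67, Q2=12.67; dissipated=13.444
Op 4: CLOSE 1-4: Q_total=15.33, C_total=6.00, V=2.56; Q1=10.22, Q4=5.11; dissipated=2.241
Op 5: CLOSE 4-3: Q_total=11.11, C_total=5.00, V=2.22; Q4=4.44, Q3=6.67; dissipated=0.185
Final charges: Q1=10.22, Q2=12.67, Q3=6.67, Q4=4.44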